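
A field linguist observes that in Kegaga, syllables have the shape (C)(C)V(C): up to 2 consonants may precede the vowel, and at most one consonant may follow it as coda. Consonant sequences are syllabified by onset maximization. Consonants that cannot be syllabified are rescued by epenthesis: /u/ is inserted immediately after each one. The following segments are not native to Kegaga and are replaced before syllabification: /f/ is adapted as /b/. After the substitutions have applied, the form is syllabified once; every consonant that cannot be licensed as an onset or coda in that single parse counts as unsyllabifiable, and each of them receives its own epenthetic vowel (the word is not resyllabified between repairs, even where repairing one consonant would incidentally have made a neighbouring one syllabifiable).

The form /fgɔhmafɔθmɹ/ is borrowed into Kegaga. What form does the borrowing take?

bgɔhmabɔθmuɹu

Substitution: /f/ → /b/, giving /bgɔhmabɔθmɹ/.
Syllabifying with onset maximization leaves /m/, /ɹ/ stranded (at most one coda consonant is licensed; onsets may contain at most 2 consonants).
Epenthesis after each stranded consonant: /m/ → /mu/, /ɹ/ → /ɹu/.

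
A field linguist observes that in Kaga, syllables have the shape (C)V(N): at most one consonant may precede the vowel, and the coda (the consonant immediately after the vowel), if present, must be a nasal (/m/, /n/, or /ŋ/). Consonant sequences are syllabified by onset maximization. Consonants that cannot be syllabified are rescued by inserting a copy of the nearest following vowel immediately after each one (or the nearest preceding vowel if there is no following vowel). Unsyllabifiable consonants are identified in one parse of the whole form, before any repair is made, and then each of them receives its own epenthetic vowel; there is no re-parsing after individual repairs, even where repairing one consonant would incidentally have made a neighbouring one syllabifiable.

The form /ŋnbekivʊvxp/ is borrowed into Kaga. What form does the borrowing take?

Syllabifying with onset maximization leaves /ŋ/, /n/, /v/, /x/, /p/ stranded (only a nasal (/m/, /n/, or /ŋ/) is licensed in coda position; onsets are limited to one consonant).
Inserting the epenthetic vowel yields /ŋ/ → /ŋe/, /n/ → /ne/, /v/ → /vʊ/, /x/ → /xʊ/, /p/ → /pʊ/.

ŋenebekivʊvʊxʊpʊ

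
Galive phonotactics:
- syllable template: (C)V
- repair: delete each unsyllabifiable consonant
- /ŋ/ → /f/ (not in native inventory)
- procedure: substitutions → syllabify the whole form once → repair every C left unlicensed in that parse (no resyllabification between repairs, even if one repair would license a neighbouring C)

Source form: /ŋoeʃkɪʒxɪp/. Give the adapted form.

foekɪxɪ

Substitution: /ŋ/ → /f/, giving /foeʃkɪʒxɪp/.
Under (C)V, the unsyllabifiable consonants are /ʃ/, /ʒ/, /p/ (no codas are permitted; onsets are limited to one consonant).
Deletion applies to /ʃ/, /ʒ/, /p/.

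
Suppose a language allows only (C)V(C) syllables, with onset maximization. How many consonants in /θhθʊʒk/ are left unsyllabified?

Syllabifying with onset maximization leaves /θ/, /h/, /k/ stranded (at most one coda consonant is licensed; onsets are limited to one consonant).

3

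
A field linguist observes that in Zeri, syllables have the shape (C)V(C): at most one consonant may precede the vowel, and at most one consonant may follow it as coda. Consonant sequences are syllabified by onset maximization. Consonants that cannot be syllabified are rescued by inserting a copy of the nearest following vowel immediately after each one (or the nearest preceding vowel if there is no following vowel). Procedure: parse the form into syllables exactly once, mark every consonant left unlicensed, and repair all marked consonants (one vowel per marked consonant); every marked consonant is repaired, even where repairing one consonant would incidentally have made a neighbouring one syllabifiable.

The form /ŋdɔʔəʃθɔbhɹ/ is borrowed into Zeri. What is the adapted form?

ŋɔdɔʔəʃθɔbhɔɹɔ

Under (C)V(C), the unsyllabifiable consonants are /ŋ/, /h/, /ɹ/ (at most one coda consonant is licensed; onsets are limited to one consonant).
Inserting the epenthetic vowel yields /ŋ/ → /ŋɔ/, /h/ → /hɔ/, /ɹ/ → /ɹɔ/.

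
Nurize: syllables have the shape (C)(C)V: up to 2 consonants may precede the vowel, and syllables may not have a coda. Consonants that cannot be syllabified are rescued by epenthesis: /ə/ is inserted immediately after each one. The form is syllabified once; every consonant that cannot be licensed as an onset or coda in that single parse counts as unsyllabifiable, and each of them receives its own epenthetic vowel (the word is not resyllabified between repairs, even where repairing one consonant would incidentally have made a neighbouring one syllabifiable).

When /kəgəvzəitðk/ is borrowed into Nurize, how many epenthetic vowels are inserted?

3

The unsyllabifiable consonants are /t/, /ð/, /k/; each receives one epenthetic vowel.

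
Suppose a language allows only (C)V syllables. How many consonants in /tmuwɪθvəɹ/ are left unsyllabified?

Under (C)V, the unsyllabifiable consonants are /t/, /θ/, /ɹ/ (no codas are permitted; onsets are limited to one consonant).

3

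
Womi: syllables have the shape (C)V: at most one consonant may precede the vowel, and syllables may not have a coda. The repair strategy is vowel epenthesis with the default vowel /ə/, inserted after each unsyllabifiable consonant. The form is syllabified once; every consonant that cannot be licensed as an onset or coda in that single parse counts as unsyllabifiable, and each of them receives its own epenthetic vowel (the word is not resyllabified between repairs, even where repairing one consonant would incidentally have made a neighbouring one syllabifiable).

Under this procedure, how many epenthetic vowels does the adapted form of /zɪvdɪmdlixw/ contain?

5

The unsyllabifiable consonants are /v/, /m/, /d/, /x/, /w/; each receives one epenthetic vowel.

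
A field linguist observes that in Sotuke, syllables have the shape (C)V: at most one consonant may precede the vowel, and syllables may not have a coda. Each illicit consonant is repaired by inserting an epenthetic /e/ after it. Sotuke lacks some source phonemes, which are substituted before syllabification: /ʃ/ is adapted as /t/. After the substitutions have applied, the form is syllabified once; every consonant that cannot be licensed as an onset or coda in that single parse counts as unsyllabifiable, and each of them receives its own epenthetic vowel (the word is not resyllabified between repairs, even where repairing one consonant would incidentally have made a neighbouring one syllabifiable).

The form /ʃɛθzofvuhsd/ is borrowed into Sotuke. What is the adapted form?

Substitution: /ʃ/ → /t/, giving /tɛθzofvuhsd/.
The consonants /θ/, /f/, /h/, /s/, /d/ cannot be parsed into a legal (C)V syllable (no codas are permitted; onsets are limited to one consonant).
Epenthesis after each stranded consonant: /θ/ → /θe/, /f/ → /fe/, /h/ → /he/, /s/ → /se/, /d/ → /de/.

tɛθezofevuhesede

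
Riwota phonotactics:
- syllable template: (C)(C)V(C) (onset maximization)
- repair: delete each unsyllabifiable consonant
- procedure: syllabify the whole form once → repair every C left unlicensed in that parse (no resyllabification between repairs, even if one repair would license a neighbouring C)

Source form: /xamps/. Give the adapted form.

The consonants /p/, /s/ cannot be parsed into a legal (C)(C)V(C) syllable (at most one coda consonant is licensed; onsets may contain at most 2 consonants).
Deletion applies to /p/, /s/.

xam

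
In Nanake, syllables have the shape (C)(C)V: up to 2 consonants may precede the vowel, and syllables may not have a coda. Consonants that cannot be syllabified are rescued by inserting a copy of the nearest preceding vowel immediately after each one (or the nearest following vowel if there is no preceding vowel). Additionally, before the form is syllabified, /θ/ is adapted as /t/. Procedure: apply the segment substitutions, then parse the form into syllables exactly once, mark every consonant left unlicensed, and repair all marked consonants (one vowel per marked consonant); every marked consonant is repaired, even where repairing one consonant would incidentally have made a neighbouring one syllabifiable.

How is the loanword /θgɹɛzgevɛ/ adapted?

Substitution: /θ/ → /t/, giving /tgɹɛzgevɛ/.
Syllabifying with onset maximization leaves /t/ stranded (no codas are permitted; onsets may contain at most 2 consonants).
Each unlicensed consonant becomes the onset of a new syllable: /t/ → /tɛ/.

tɛgɹɛzgevɛ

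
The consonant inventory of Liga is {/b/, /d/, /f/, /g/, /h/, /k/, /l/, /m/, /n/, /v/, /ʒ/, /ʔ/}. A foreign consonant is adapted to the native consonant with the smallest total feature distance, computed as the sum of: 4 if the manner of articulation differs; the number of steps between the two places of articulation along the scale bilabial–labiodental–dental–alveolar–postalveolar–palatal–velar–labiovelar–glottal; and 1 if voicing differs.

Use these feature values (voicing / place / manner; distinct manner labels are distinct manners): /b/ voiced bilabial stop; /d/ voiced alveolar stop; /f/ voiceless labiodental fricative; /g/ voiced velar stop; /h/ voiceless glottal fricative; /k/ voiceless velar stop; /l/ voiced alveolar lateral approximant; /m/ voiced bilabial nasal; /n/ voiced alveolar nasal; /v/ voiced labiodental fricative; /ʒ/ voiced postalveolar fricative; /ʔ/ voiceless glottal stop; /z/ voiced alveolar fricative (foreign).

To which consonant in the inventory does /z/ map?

ʒ

/ʒ/ is closest: same manner (fricative), place distance 1 (alveolar→postalveolar), same voicing; total 1. Next closest is /v/ at distance 2.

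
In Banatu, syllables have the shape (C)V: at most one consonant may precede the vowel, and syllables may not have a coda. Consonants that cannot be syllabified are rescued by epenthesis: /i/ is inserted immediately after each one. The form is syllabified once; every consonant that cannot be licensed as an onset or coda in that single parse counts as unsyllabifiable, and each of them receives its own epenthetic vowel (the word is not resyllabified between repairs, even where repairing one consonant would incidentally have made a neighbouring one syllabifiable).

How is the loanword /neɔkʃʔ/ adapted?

Under (C)V, the unsyllabifiable consonants are /k/, /ʃ/, /ʔ/ (no codas are permitted; onsets are limited to one consonant).
Epenthesis after each stranded consonant: /k/ → /ki/, /ʃ/ → /ʃi/, /ʔ/ → /ʔi/.

neɔkiʃiʔi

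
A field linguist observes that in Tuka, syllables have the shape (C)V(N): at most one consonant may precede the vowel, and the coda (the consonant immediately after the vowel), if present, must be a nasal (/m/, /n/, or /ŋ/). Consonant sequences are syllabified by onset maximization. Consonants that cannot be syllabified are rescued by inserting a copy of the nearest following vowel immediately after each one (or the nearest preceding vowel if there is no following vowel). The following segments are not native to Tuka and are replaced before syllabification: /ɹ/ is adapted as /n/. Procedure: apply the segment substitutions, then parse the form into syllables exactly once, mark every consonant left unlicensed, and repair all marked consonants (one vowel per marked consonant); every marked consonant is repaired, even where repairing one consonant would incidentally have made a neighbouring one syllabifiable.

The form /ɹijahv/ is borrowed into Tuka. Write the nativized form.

nijahava

Substitution: /ɹ/ → /n/, giving /nijahv/.
Under (C)V(N), the unsyllabifiable consonants are /h/, /v/ (only a nasal (/m/, /n/, or /ŋ/) is licensed in coda position; onsets are limited to one consonant).
Each unlicensed consonant becomes the onset of a new syllable: /h/ → /ha/, /v/ → /va/.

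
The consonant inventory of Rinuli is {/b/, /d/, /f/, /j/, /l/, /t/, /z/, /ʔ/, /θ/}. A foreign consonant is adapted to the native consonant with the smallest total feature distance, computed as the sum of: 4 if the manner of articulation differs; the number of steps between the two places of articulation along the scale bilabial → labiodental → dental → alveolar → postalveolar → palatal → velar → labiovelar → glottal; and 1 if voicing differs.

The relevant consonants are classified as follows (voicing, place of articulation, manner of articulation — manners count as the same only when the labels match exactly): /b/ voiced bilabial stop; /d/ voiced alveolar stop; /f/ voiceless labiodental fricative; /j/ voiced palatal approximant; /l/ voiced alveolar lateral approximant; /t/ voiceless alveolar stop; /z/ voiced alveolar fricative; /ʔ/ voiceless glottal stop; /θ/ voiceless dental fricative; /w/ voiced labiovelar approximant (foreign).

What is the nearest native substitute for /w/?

/j/ is closest: same manner (approximant), place distance 2 (labiovelar→palatal), same voicing; total 2. Next closest is /ʔ/ at distance 6.

j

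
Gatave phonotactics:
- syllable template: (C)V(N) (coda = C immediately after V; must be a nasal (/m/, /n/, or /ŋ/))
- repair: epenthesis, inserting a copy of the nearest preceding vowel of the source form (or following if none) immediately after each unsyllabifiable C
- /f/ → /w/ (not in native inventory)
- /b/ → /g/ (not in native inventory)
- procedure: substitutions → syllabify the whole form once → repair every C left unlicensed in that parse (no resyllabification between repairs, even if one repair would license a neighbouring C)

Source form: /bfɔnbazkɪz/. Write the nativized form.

gɔwɔngazakɪzɪ

Substitution: /b/ → /g/, /f/ → /w/, giving /gwɔngazkɪz/.
The consonants /g/, /z/, /z/ cannot be parsed into a legal (C)V(N) syllable (only a nasal (/m/, /n/, or /ŋ/) is licensed in coda position; onsets are limited to one consonant).
Epenthesis after each stranded consonant: /g/ → /gɔ/, /z/ → /za/, /z/ → /zɪ/.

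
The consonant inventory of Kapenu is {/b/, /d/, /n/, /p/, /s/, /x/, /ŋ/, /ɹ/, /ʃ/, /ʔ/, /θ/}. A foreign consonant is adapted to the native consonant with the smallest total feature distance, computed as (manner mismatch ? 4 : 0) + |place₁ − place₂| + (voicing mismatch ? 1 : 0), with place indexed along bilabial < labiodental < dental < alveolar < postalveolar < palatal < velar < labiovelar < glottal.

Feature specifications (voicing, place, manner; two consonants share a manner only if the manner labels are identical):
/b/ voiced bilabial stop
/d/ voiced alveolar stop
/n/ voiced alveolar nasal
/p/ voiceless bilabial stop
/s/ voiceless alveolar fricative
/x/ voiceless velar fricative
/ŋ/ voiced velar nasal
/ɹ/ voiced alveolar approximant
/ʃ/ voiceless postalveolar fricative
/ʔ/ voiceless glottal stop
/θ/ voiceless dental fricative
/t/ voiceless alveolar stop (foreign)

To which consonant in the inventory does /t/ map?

d

/d/ is closest: same manner (stop), place distance 0 (alveolar→alveolar), voicing differs (+1); total 1. Next closest is /p/ at distance 3.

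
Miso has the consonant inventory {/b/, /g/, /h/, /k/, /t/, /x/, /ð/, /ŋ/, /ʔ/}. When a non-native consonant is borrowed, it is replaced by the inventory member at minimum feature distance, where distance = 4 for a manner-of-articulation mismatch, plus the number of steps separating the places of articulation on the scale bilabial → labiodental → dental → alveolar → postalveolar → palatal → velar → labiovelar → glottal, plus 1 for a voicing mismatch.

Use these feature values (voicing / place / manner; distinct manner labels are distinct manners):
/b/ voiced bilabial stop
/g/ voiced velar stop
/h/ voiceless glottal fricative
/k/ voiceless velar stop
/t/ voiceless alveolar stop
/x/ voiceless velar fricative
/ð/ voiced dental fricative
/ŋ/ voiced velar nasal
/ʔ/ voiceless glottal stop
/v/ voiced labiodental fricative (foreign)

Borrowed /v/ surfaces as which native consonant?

ð

/ð/ is closest: same manner (fricative), place distance 1 (labiodental→dental), same voicing; total 1. Next closest is /b/ at distance 5.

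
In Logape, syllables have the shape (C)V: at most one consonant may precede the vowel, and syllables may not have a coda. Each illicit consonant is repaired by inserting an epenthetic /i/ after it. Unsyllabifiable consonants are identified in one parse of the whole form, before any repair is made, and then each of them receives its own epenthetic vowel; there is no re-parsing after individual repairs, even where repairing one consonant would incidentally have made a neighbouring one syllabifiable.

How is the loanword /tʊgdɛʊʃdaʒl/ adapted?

tʊgidɛʊʃidaʒili

Under (C)V, the unsyllabifiable consonants are /g/, /ʃ/, /ʒ/, /l/ (no codas are permitted; onsets are limited to one consonant).
Each unlicensed consonant becomes the onset of a new syllable: /g/ → /gi/, /ʃ/ → /ʃi/, /ʒ/ → /ʒi/, /l/ → /li/.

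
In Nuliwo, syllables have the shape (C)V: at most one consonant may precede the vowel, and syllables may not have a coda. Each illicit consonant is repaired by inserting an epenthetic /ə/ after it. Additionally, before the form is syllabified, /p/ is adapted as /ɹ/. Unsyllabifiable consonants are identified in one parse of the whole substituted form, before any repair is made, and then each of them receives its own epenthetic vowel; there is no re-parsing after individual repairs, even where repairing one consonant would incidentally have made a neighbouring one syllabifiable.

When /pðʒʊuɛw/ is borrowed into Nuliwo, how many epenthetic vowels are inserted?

3

After substitution the input is /ɹðʒʊuɛw/.
The unsyllabifiable consonants are /ɹ/, /ð/, /w/; each receives one epenthetic vowel.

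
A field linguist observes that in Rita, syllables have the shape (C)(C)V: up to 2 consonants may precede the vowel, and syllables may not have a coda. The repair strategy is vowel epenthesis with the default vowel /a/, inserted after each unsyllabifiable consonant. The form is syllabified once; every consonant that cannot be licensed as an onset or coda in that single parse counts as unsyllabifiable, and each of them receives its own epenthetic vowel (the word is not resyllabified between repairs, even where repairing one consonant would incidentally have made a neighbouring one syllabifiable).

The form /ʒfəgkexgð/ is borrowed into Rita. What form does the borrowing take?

Under (C)(C)V, the unsyllabifiable consonants are /x/, /g/, /ð/ (no codas are permitted; onsets may contain at most 2 consonants).
Epenthesis after each stranded consonant: /x/ → /xa/, /g/ → /ga/, /ð/ → /ða/.

ʒfəgkexagaða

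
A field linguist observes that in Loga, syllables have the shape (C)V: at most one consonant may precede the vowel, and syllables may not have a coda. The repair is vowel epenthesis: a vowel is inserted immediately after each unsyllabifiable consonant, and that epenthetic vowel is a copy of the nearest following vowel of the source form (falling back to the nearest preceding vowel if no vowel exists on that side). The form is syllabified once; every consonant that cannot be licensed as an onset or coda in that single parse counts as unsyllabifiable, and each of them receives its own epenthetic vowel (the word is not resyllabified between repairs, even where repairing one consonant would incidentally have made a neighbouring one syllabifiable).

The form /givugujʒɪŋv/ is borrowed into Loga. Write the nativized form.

givugujɪʒɪŋɪvɪ

Syllabifying with onset maximization leaves /j/, /ŋ/, /v/ stranded (no codas are permitted; onsets are limited to one consonant).
Each unlicensed consonant becomes the onset of a new syllable: /j/ → /jɪ/, /ŋ/ → /ŋɪ/, /v/ → /vɪ/.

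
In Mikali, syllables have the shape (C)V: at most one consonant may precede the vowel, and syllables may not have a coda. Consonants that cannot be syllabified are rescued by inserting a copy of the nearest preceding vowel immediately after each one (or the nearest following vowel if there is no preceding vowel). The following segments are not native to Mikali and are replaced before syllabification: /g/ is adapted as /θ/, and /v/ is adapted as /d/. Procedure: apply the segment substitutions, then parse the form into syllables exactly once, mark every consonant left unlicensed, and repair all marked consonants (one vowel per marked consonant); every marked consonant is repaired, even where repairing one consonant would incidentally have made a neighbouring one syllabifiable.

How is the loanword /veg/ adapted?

deθe

Substitution: /v/ → /d/, /g/ → /θ/, giving /deθ/.
Syllabifying with onset maximization leaves /θ/ stranded (no codas are permitted; onsets are limited to one consonant).
Each unlicensed consonant becomes the onset of a new syllable: /θ/ → /θe/.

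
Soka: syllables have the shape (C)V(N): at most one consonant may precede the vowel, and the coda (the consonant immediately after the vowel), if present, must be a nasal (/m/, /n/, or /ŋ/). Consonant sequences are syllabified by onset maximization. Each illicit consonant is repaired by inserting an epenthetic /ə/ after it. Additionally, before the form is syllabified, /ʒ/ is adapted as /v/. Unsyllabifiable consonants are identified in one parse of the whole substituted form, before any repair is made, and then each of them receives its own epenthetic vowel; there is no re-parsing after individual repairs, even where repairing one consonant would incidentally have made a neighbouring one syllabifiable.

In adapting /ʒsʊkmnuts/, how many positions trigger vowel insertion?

5

After substitution the input is /vsʊkmnuts/.
The unsyllabifiable consonants are /v/, /k/, /m/, /t/, /s/; each receives one epenthetic vowel.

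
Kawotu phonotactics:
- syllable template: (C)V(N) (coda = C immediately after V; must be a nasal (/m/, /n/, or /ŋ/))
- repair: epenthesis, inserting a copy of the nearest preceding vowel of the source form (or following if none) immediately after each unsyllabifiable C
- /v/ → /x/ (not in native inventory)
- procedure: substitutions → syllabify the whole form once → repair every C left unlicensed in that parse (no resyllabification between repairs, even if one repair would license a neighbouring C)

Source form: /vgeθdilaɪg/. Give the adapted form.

Substitution: /v/ → /x/, giving /xgeθdilaɪg/.
Under (C)V(N), the unsyllabifiable consonants are /x/, /θ/, /g/ (only a nasal (/m/, /n/, or /ŋ/) is licensed in coda position; onsets are limited to one consonant).
Epenthesis after each stranded consonant: /x/ → /xe/, /θ/ → /θe/, /g/ → /gɪ/.

xegeθedilaɪgɪ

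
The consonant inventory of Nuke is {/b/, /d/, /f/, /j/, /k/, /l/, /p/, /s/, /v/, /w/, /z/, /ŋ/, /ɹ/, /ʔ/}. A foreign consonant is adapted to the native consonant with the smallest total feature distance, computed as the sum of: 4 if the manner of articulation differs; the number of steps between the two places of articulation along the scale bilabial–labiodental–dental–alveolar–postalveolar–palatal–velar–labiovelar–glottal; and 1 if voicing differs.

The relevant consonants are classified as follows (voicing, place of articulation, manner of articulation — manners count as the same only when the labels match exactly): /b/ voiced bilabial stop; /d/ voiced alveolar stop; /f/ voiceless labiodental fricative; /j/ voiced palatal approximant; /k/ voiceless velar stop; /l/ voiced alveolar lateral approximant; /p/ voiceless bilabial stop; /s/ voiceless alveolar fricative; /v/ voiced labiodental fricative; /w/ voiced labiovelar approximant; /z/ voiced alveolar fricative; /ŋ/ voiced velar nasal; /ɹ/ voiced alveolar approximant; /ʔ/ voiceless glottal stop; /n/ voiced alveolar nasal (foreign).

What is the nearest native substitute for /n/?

ŋ

/ŋ/ is closest: same manner (nasal), place distance 3 (alveolar→velar), same voicing; total 3. Next closest is /d/ at distance 4.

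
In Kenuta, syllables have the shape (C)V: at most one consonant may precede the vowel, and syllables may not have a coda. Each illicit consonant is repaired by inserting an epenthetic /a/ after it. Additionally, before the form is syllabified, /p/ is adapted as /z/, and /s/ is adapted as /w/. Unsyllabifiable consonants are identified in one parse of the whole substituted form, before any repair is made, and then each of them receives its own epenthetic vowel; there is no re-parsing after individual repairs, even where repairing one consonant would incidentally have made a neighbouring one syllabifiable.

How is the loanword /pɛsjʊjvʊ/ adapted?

Substitution: /p/ → /z/, /s/ → /w/, giving /zɛwjʊjvʊ/.
Under (C)V, the unsyllabifiable consonants are /w/, /j/ (no codas are permitted; onsets are limited to one consonant).
Epenthesis after each stranded consonant: /w/ → /wa/, /j/ → /ja/.

zɛwajʊjavʊ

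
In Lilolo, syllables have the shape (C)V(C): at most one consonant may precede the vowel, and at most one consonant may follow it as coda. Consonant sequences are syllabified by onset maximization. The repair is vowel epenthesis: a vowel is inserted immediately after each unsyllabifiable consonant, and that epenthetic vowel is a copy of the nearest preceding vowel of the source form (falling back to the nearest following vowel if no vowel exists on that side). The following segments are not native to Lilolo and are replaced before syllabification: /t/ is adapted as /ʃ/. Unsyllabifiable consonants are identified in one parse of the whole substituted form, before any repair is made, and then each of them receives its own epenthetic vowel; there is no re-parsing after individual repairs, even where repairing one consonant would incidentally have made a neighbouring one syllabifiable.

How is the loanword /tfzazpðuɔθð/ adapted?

ʃafazazpaðuɔθðɔ

Substitution: /t/ → /ʃ/, giving /ʃfzazpðuɔθð/.
The consonants /ʃ/, /f/, /p/, /ð/ cannot be parsed into a legal (C)V(C) syllable (at most one coda consonant is licensed; onsets are limited to one consonant).
Inserting the epenthetic vowel yields /ʃ/ → /ʃa/, /f/ → /fa/, /p/ → /pa/, /ð/ → /ðɔ/.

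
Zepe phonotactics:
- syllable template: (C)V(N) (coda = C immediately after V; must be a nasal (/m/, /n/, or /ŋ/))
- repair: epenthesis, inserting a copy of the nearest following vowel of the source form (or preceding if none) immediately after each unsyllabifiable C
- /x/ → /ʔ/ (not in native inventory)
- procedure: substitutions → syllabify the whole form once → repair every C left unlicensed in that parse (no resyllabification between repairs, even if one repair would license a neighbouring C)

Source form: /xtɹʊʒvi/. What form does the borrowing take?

ʔʊtʊɹʊʒivi

Substitution: /x/ → /ʔ/, giving /ʔtɹʊʒvi/.
The consonants /ʔ/, /t/, /ʒ/ cannot be parsed into a legal (C)V(N) syllable (only a nasal (/m/, /n/, or /ŋ/) is licensed in coda position; onsets are limited to one consonant).
Epenthesis after each stranded consonant: /ʔ/ → /ʔʊ/, /t/ → /tʊ/, /ʒ/ → /ʒi/.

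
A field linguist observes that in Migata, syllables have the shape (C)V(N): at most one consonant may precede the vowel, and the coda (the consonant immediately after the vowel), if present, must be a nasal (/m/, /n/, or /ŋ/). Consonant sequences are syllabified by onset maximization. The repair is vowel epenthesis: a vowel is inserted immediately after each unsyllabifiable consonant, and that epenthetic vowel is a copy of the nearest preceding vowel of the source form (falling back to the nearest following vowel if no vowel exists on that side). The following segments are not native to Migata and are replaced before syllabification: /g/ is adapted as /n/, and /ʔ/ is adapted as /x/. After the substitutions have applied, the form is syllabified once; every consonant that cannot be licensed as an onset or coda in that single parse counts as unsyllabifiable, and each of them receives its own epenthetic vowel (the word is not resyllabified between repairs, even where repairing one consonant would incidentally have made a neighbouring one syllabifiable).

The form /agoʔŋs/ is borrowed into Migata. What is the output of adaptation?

Substitution: /g/ → /n/, /ʔ/ → /x/, giving /anoxŋs/.
The consonants /x/, /ŋ/, /s/ cannot be parsed into a legal (C)V(N) syllable (only a nasal (/m/, /n/, or /ŋ/) is licensed in coda position; onsets are limited to one consonant).
Epenthesis after each stranded consonant: /x/ → /xo/, /ŋ/ → /ŋo/, /s/ → /so/.

anoxoŋoso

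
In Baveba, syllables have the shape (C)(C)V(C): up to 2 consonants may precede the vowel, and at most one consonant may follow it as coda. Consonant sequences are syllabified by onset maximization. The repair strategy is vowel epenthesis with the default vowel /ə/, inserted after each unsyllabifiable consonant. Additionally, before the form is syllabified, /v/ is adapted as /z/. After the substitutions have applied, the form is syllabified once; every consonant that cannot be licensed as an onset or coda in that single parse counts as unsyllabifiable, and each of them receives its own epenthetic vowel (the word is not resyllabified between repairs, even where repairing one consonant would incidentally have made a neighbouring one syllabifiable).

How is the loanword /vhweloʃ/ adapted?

Substitution: /v/ → /z/, giving /zhweloʃ/.
The consonants /z/ cannot be parsed into a legal (C)(C)V(C) syllable (at most one coda consonant is licensed; onsets may contain at most 2 consonants).
Inserting the epenthetic vowel yields /z/ → /zə/.

zəhweloʃ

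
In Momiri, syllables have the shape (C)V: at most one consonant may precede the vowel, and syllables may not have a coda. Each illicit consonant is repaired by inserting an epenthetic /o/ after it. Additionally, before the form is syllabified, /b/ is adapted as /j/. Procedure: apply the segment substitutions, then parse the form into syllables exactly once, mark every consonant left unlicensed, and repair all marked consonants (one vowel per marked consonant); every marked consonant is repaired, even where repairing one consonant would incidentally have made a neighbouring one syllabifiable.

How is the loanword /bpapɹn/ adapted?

jopapoɹono

Substitution: /b/ → /j/, giving /jpapɹn/.
The consonants /j/, /p/, /ɹ/, /n/ cannot be parsed into a legal (C)V syllable (no codas are permitted; onsets are limited to one consonant).
Each unlicensed consonant becomes the onset of a new syllable: /j/ → /jo/, /p/ → /po/, /ɹ/ → /ɹo/, /n/ → /no/.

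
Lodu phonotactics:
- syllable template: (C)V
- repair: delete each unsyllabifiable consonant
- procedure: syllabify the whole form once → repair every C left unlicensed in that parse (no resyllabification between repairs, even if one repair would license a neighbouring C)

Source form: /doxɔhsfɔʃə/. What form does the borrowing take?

Syllabifying with onset maximization leaves /h/, /s/ stranded (no codas are permitted; onsets are limited to one consonant).
Deleting the stranded consonants removes /h/, /s/.

doxɔfɔʃə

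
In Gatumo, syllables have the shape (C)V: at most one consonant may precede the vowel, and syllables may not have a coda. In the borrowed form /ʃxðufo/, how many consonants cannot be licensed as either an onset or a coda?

Syllabifying with onset maximization leaves /ʃ/, /x/ stranded (no codas are permitted; onsets are limited to one consonant).

2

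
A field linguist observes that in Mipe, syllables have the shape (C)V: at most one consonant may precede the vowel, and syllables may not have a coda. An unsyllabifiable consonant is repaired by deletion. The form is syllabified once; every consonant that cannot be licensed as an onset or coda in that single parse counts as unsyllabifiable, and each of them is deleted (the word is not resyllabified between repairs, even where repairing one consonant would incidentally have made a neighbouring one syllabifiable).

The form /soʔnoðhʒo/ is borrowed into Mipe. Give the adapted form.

sonoʒo

Under (C)V, the unsyllabifiable consonants are /ʔ/, /ð/, /h/ (no codas are permitted; onsets are limited to one consonant).
Each unlicensed consonant is deleted: /ʔ/, /ð/, /h/.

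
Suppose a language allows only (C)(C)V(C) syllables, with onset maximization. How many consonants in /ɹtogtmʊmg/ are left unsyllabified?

Syllabifying with onset maximization leaves /g/ stranded (at most one coda consonant is licensed; onsets may contain at most 2 consonants).

1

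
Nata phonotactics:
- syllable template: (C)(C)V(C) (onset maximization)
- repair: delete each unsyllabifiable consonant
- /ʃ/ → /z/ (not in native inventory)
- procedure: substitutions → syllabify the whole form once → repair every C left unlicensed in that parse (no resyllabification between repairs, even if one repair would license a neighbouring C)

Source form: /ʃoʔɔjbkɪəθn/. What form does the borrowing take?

zoʔɔjbkɪəθ

Substitution: /ʃ/ → /z/, giving /zoʔɔjbkɪəθn/.
The consonants /n/ cannot be parsed into a legal (C)(C)V(C) syllable (at most one coda consonant is licensed; onsets may contain at most 2 consonants).
Deleting the stranded consonants removes /n/.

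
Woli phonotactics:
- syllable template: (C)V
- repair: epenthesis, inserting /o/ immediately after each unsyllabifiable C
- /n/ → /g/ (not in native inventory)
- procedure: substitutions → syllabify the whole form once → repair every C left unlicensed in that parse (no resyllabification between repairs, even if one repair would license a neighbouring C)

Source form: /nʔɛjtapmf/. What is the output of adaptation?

goʔɛjotapomofo

Substitution: /n/ → /g/, giving /gʔɛjtapmf/.
The consonants /g/, /j/, /p/, /m/, /f/ cannot be parsed into a legal (C)V syllable (no codas are permitted; onsets are limited to one consonant).
Inserting the epenthetic vowel yields /g/ → /go/, /j/ → /jo/, /p/ → /po/, /m/ → /mo/, /f/ → /fo/.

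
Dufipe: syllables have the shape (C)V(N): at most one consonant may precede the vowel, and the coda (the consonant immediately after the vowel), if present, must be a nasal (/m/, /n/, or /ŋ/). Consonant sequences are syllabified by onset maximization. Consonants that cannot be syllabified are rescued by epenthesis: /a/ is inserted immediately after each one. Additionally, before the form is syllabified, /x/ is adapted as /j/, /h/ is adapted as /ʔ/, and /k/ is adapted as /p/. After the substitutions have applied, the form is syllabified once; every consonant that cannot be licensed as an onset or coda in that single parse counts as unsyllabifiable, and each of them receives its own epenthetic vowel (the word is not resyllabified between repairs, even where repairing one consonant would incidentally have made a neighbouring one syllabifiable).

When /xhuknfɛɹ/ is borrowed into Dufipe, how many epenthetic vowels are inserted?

4

After substitution the input is /jʔupnfɛɹ/.
The unsyllabifiable consonants are /j/, /p/, /n/, /ɹ/; each receives one epenthetic vowel.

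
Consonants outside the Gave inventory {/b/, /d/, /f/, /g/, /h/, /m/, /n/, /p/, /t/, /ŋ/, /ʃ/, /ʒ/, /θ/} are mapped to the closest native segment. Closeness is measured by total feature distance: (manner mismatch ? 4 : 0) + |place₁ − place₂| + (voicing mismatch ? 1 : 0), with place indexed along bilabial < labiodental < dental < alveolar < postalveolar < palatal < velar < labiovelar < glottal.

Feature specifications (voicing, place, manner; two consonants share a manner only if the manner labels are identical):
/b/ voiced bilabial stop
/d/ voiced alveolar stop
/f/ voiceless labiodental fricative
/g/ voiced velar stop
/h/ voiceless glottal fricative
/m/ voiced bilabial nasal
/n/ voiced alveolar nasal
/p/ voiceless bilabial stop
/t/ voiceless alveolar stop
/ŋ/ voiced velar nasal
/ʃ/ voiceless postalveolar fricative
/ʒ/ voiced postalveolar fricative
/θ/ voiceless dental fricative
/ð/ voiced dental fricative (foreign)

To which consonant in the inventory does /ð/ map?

/θ/ is closest: same manner (fricative), place distance 0 (dental→dental), voicing differs (+1); total 1. Next closest is /f/ at distance 2.

θ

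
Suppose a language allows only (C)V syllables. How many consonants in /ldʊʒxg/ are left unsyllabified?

4

Syllabifying with onset maximization leaves /l/, /ʒ/, /x/, /g/ stranded (no codas are permitted; onsets are limited to one consonant).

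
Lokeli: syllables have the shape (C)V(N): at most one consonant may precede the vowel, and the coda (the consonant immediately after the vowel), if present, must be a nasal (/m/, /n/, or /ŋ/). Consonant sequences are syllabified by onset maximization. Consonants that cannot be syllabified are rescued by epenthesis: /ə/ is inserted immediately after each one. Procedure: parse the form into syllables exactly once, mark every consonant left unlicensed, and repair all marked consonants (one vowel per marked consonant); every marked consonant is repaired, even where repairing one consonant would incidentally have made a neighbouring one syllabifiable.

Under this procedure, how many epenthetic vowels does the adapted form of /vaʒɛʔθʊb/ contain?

2

The unsyllabifiable consonants are /ʔ/, /b/; each receives one epenthetic vowel.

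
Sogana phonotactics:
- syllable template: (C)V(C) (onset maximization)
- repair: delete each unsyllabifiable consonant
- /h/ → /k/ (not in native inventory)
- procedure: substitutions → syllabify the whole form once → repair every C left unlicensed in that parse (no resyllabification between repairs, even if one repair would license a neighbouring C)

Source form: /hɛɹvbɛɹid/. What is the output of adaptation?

Substitution: /h/ → /k/, giving /kɛɹvbɛɹid/.
Under (C)V(C), the unsyllabifiable consonants are /v/ (at most one coda consonant is licensed; onsets are limited to one consonant).
Deletion applies to /v/.

kɛɹbɛɹid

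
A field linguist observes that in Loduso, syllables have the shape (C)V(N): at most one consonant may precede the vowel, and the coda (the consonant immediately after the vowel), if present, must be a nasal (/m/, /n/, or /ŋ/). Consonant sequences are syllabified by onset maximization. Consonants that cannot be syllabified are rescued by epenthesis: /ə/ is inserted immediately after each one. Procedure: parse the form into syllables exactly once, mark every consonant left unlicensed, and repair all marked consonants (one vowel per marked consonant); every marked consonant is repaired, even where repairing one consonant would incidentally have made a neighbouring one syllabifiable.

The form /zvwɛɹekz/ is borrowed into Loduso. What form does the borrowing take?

Syllabifying with onset maximization leaves /z/, /v/, /k/, /z/ stranded (only a nasal (/m/, /n/, or /ŋ/) is licensed in coda position; onsets are limited to one consonant).
Epenthesis after each stranded consonant: /z/ → /zə/, /v/ → /və/, /k/ → /kə/, /z/ → /zə/.

zəvəwɛɹekəzə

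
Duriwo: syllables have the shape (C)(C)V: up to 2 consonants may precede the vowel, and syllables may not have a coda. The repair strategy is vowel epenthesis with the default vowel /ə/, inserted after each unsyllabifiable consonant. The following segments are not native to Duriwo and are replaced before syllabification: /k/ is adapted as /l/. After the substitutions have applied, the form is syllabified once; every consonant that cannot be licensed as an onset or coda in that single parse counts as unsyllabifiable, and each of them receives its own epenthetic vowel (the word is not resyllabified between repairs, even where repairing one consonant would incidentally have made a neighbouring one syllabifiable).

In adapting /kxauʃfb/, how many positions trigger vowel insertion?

3

After substitution the input is /lxauʃfb/.
The unsyllabifiable consonants are /ʃ/, /f/, /b/; each receives one epenthetic vowel.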